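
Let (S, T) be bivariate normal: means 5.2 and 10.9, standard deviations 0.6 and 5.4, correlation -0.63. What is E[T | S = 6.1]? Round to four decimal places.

5.7970

E[T | S=x] = μ_T + ρ(σ_T/σ_S)(x − μ_S) for jointly normal variables.
E[T | S=6.1] = 10.9 + (-0.63)·(5.4/0.6)·(6.1 − (5.2)) = 10.9 + (-5.67)·(0.9) = 5.7970.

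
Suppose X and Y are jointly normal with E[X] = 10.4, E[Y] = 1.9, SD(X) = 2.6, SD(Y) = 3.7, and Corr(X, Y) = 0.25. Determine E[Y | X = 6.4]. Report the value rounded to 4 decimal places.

0.4769

E[Y | X=x] = μ_Y + ρ(σ_Y/σ_X)(x − μ_X) for jointly normal variables.
E[Y | X=6.4] = 1.9 + (0.25)·(3.7/2.6)·(6.4 − (10.4)) = 1.9 + (0.35577)·(-4) = 0.4769.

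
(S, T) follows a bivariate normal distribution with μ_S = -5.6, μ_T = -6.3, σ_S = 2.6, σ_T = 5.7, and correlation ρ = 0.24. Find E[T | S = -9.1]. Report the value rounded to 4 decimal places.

The regression of T on S has slope ρ·σ_T/σ_S and passes through (μ_S, μ_T).
E[T | S=-9.1] = -6.3 + (0.24)·(5.7/2.6)·(-9.1 − (-5.6)) = -6.3 + (0.52615)·(-3.5) = -8.1415.

-8.1415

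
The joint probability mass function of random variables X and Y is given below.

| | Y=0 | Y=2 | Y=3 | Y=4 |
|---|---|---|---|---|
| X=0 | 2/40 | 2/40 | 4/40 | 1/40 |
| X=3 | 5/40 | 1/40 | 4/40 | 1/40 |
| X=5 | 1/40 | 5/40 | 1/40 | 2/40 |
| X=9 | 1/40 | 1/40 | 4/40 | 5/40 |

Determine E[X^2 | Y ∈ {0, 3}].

P(Y ∈ {0, 3}) = 11/20.
Σ X^2·P over the event = 0·(2/40) + 0·(4/40) + 9·(5/40) + 9·(4/40) + 25·(1/40) + 25·(1/40) + 81·(1/40) + 81·(4/40) = 67/5.
E[X^2 | Y ∈ {0, 3}] = (67/5) / (11/20) = 268/11.

268/11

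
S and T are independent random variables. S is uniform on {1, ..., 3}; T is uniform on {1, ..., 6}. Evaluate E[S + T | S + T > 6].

Outcomes with S + T > 6: (1,6), (2,5), (2,6), (3,4), (3,5), (3,6), each with probability 1/18.
E[S + T | S + T > 6] = (7 + 7 + 8 + 7 + 8 + 9) / 6 = 23/3.

23/3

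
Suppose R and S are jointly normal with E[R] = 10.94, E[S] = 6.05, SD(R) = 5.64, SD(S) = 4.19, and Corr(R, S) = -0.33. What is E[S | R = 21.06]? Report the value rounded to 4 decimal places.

For a bivariate normal, E[S | R=x] = μ_S + ρ·(σ_S/σ_R)·(x − μ_R).
E[S | R=21.06] = 6.05 + (-0.33)·(4.19/5.64)·(21.06 − (10.94)) = 6.05 + (-0.24516)·(10.12) = 3.5690.

3.5690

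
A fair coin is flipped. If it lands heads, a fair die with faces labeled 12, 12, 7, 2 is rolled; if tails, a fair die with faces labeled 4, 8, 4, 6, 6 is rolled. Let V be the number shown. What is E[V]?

E[V | heads] = (12+12+7+2)/4 = 33/4.
E[V | tails] = (4+8+4+6+6)/5 = 28/5.
By the law of total expectation,
E[V] = (1/2)·(33/4) + (1/2)·(28/5) = 277/40.

277/40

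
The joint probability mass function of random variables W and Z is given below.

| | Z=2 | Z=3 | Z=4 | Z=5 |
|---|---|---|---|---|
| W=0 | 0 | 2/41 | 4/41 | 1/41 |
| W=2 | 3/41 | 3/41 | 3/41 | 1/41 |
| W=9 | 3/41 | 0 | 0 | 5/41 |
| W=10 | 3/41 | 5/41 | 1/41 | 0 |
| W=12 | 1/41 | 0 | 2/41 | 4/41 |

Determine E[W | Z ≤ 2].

P(Z ≤ 2) = 10/41.
Σ W·P over the event = 2·(3/41) + 9·(3/41) + 10·(3/41) + 12·(1/41) = 75/41.
E[W | Z ≤ 2] = (75/41) / (10/41) = 15/2.

15/2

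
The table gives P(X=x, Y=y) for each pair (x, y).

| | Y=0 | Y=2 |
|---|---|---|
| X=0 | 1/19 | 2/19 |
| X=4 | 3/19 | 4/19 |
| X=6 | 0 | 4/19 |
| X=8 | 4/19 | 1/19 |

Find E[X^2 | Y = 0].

P(Y = 0) = 8/19.
Σ X^2·P over the event = 0·(1/19) + 16·(3/19) + 64·(4/19) = 16.
E[X^2 | Y = 0] = (16) / (8/19) = 38.

38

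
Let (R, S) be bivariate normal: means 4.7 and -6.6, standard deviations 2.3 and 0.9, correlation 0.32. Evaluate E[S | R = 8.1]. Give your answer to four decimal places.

For a bivariate normal, E[S | R=x] = μ_S + ρ·(σ_S/σ_R)·(x − μ_R).
E[S | R=8.1] = -6.6 + (0.32)·(0.9/2.3)·(8.1 − (4.7)) = -6.6 + (0.12522)·(3.4) = -6.1743.

-6.1743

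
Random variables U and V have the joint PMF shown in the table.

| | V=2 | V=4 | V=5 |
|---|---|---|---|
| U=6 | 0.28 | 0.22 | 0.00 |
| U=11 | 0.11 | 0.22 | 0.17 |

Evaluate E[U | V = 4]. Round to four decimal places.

8.5000

P(V = 4) = 0.44.
Σ U·P over the event = 6·(0.22) + 11·(0.22) = 3.74.
E[U | V = 4] = (3.74) / (0.44) = 8.5000.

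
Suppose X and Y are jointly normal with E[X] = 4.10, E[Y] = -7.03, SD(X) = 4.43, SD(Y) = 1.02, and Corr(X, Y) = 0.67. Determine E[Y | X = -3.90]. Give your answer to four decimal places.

-8.2641

E[Y | X=x] = μ_Y + ρ(σ_Y/σ_X)(x − μ_X) for jointly normal variables.
E[Y | X=-3.90] = -7.03 + (0.67)·(1.02/4.43)·(-3.90 − (4.10)) = -7.03 + (0.154266)·(-8) = -8.2641.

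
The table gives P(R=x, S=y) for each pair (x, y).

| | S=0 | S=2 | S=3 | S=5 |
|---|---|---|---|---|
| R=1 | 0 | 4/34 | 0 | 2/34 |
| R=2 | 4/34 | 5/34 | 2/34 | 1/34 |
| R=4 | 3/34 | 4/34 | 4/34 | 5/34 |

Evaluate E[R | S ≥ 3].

P(S ≥ 3) = 7/17.
Σ R·P over the event = 1·(2/34) + 2·(2/34) + 2·(1/34) + 4·(4/34) + 4·(5/34) = 22/17.
E[R | S ≥ 3] = (22/17) / (7/17) = 22/7.

22/7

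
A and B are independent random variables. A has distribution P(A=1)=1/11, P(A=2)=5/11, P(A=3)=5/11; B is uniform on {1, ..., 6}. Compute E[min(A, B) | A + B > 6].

P(A + B > 6) = 13/33.
Summing min(A,B)·P(x,y) over outcomes with A + B > 6 gives 1.
E[min(A, B) | A + B > 6] = (1) / (13/33) = 33/13.

33/13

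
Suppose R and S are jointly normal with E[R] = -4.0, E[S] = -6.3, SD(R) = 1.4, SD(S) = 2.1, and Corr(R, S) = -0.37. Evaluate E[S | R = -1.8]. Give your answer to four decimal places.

E[S | R=x] = μ_S + ρ(σ_S/σ_R)(x − μ_R) for jointly normal variables.
E[S | R=-1.8] = -6.3 + (-0.37)·(2.1/1.4)·(-1.8 − (-4.0)) = -6.3 + (-0.555)·(2.2) = -7.5210.

-7.5210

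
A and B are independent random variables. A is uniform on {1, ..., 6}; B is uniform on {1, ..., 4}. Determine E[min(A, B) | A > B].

15/7

P(A > B) = 7/12.
Summing min(A,B)·P(x,y) over outcomes with A > B gives 5/4.
E[min(A, B) | A > B] = (5/4) / (7/12) = 15/7.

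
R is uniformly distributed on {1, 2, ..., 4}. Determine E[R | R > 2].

Given R > 2, R is equally likely to be any of {3, 4}.
E[R | R > 2] = (3 + 4) / 2 = 7/2.

7/2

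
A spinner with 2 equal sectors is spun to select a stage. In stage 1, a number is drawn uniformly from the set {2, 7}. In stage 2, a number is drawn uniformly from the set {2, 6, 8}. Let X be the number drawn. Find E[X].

59/12

E[X | stage 1] = (2+7)/2 = 9/2.
E[X | stage 2] = (2+6+8)/3 = 16/3.
E[X] = (1/2)·(9/2) + (1/2)·(16/3) = 59/12.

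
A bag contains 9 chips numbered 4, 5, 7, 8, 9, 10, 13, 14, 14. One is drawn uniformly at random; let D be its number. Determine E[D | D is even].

P(D is even) = 5/9.
Σ over the event: 4·1/9 + 8·1/9 + 10·1/9 + 14·2/9 = 50/9.
E[D | D is even] = (50/9) / (5/9) = 10.

10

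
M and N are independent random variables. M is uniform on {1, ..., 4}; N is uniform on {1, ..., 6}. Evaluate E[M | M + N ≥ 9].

Outcomes with M + N ≥ 9: (3,6), (4,5), (4,6), each with probability 1/24.
E[M | M + N ≥ 9] = (3 + 4 + 4) / 3 = 11/3.

11/3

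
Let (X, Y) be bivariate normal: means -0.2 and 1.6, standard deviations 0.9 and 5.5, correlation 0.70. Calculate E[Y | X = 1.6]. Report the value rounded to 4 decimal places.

The regression of Y on X has slope ρ·σ_Y/σ_X and passes through (μ_X, μ_Y).
E[Y | X=1.6] = 1.6 + (0.70)·(5.5/0.9)·(1.6 − (-0.2)) = 1.6 + (4.2778)·(1.8) = 9.3000.

9.3000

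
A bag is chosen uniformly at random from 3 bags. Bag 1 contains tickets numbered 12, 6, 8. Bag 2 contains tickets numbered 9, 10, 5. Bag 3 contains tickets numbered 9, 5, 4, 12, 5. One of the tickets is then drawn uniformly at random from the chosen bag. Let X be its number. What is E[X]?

E[X | bag 1] = (12+6+8)/3 = 26/3.
E[X | bag 2] = (9+10+5)/3 = 8.
E[X | bag 3] = (9+5+4+12+5)/5 = 7.
By the law of total expectation,
E[X] = (1/3)·(26/3) + (1/3)·(8) + (1/3)·(7) = 71/9.

71/9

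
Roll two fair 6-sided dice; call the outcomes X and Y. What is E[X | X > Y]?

P(X > Y) = 5/12.
Summing X·P(x,y) over outcomes with X > Y gives 35/18.
E[X | X > Y] = (35/18) / (5/12) = 14/3.

14/3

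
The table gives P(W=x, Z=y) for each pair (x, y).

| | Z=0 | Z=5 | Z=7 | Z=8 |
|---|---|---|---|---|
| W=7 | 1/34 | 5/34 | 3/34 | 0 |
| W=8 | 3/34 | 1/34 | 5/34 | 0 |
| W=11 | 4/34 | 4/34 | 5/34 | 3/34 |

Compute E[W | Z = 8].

11

P(Z = 8) = 3/34.
Σ W·P over the event = 11·(3/34) = 33/34.
E[W | Z = 8] = (33/34) / (3/34) = 11.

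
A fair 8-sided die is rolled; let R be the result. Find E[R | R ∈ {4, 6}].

5

P(R ∈ {4, 6}) = 1/4.
Σ over the event: 4·1/8 + 6·1/8 = 5/4.
E[R | R ∈ {4, 6}] = (5/4) / (1/4) = 5.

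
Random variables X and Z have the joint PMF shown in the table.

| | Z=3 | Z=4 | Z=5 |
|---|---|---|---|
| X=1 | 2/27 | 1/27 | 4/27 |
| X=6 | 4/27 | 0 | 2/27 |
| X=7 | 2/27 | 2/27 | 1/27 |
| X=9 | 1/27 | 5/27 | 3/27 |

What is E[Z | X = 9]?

38/9

P(X = 9) = 1/3.
Σ Z·P over the event = 3·(1/27) + 4·(5/27) + 5·(3/27) = 38/27.
E[Z | X = 9] = (38/27) / (1/3) = 38/9.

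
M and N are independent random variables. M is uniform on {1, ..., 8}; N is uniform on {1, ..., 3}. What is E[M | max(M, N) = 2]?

P(max(M, N) = 2) = 1/8.
Summing M·P(x,y) over outcomes with max(M, N) = 2 gives 5/24.
E[M | max(M, N) = 2] = (5/24) / (1/8) = 5/3.

5/3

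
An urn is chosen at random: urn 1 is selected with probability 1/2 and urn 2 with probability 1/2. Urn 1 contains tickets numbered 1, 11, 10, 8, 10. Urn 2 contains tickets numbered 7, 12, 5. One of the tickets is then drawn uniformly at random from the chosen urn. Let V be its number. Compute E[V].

E[V | urn 1] = (1+11+10+8+10)/5 = 8.
E[V | urn 2] = (7+12+5)/3 = 8.
By the law of total expectation,
E[V] = (1/2)·(8) + (1/2)·(8) = 8.

8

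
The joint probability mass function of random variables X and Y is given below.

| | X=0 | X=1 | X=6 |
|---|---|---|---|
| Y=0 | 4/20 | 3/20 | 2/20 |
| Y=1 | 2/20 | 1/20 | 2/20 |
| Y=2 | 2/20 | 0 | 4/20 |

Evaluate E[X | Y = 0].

P(Y = 0) = 9/20.
Σ X·P over the event = 0·(4/20) + 1·(3/20) + 6·(2/20) = 3/4.
E[X | Y = 0] = (3/4) / (9/20) = 5/3.

5/3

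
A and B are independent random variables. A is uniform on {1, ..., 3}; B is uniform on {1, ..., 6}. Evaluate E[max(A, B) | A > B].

Outcomes with A > B: (2,1), (3,1), (3,2), each with probability 1/18.
E[max(A, B) | A > B] = (2 + 3 + 3) / 3 = 8/3.

8/3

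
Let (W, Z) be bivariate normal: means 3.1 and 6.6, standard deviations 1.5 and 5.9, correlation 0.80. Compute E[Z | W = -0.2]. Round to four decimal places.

The regression of Z on W has slope ρ·σ_Z/σ_W and passes through (μ_W, μ_Z).
E[Z | W=-0.2] = 6.6 + (0.80)·(5.9/1.5)·(-0.2 − (3.1)) = 6.6 + (3.14667)·(-3.3) = -3.7840.

-3.7840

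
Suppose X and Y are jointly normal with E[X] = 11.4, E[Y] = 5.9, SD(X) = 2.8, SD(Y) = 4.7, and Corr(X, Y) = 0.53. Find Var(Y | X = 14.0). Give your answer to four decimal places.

15.8849

For a bivariate normal, Var(Y | X=x) = σ_Y²(1 − ρ²).
Var(Y | X=14.0) = (4.7)²·(1 − (0.53)²) = 22.09·0.7191 = 15.8849.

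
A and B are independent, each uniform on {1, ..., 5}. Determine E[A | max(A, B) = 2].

Outcomes with max(A, B) = 2: (1,2), (2,1), (2,2), each with probability 1/25.
E[A | max(A, B) = 2] = (1 + 2 + 2) / 3 = 5/3.

5/3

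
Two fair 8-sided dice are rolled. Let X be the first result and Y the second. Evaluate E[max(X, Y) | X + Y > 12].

77/10

Outcomes with X + Y > 12: (5,8), (6,7), (6,8), (7,6), (7,7), (7,8), (8,5), (8,6), (8,7), (8,8), each with probability 1/64.
E[max(X, Y) | X + Y > 12] = (8 + 7 + 8 + 7 + 7 + 8 + 8 + 8 + 8 + 8) / 10 = 77/10.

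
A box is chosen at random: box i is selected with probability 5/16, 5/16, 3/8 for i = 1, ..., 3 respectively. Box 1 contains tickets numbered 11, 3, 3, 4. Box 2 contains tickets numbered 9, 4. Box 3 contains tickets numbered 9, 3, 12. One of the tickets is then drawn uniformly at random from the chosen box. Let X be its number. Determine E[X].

427/64

E[X | box 1] = (11+3+3+4)/4 = 21/4.
E[X | box 2] = (9+4)/2 = 13/2.
E[X | box 3] = (9+3+12)/3 = 8.
E[X] = (5/16)·(21/4) + (5/16)·(13/2) + (3/8)·(8) = 427/64.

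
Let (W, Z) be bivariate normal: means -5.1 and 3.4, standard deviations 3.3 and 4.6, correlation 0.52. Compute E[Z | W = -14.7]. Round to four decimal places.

-3.5585

For a bivariate normal, E[Z | W=x] = μ_Z + ρ·(σ_Z/σ_W)·(x − μ_W).
E[Z | W=-14.7] = 3.4 + (0.52)·(4.6/3.3)·(-14.7 − (-5.1)) = 3.4 + (0.724848)·(-9.6) = -3.5585.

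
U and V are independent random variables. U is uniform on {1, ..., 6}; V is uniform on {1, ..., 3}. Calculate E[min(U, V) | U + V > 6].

7/3

Outcomes with U + V > 6: (4,3), (5,2), (5,3), (6,1), (6,2), (6,3), each with probability 1/18.
E[min(U, V) | U + V > 6] = (3 + 2 + 3 + 1 + 2 + 3) / 6 = 7/3.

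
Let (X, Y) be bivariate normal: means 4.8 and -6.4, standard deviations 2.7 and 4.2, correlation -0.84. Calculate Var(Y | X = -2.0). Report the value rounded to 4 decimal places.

For a bivariate normal, Var(Y | X=x) = σ_Y²(1 − ρ²).
Var(Y | X=-2.0) = (4.2)²·(1 − (-0.84)²) = 17.64·0.2944 = 5.1932.

5.1932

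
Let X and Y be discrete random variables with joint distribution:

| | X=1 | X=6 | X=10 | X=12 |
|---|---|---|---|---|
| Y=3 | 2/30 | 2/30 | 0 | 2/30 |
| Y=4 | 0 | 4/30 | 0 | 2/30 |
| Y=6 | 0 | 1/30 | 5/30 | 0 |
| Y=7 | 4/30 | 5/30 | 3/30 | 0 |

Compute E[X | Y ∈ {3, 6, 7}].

79/12

P(Y ∈ {3, 6, 7}) = 4/5.
Σ X·P over the event = 1·(2/30) + 1·(4/30) + 6·(2/30) + 6·(1/30) + 6·(5/30) + 10·(5/30) + 10·(3/30) + 12·(2/30) = 79/15.
E[X | Y ∈ {3, 6, 7}] = (79/15) / (4/5) = 79/12.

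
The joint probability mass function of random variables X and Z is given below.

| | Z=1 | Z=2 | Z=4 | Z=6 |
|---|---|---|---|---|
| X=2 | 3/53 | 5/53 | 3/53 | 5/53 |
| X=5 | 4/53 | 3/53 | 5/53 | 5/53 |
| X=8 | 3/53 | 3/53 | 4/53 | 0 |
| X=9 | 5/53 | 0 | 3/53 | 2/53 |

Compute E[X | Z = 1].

P(Z = 1) = 15/53.
Σ X·P over the event = 2·(3/53) + 5·(4/53) + 8·(3/53) + 9·(5/53) = 95/53.
E[X | Z = 1] = (95/53) / (15/53) = 19/3.

19/3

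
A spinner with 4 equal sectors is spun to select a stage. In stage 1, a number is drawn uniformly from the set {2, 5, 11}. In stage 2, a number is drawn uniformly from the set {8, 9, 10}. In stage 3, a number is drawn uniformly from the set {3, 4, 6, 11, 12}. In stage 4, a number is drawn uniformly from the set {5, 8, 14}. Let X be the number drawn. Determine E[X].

E[X | stage 1] = (2+5+11)/3 = 6.
E[X | stage 2] = (8+9+10)/3 = 9.
E[X | stage 3] = (3+4+6+11+12)/5 = 36/5.
E[X | stage 4] = (5+8+14)/3 = 9.
By the law of total expectation,
E[X] = (1/4)·(6) + (1/4)·(9) + (1/4)·(36/5) + (1/4)·(9) = 39/5.

39/5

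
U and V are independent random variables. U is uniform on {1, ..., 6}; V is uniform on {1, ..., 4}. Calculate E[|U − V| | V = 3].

P(V = 3) = 1/4.
Summing |U−V|·P(x,y) over outcomes with V = 3 gives 3/8.
E[|U − V| | V = 3] = (3/8) / (1/4) = 3/2.

3/2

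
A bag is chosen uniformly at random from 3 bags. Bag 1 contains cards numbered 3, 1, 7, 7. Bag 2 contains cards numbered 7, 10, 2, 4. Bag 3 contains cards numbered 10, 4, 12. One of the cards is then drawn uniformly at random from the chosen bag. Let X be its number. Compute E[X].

227/36

E[X | bag 1] = (3+1+7+7)/4 = 9/2.
E[X | bag 2] = (7+10+2+4)/4 = 23/4.
E[X | bag 3] = (10+4+12)/3 = 26/3.
E[X] = (1/3)·(9/2) + (1/3)·(23/4) + (1/3)·(26/3) = 227/36.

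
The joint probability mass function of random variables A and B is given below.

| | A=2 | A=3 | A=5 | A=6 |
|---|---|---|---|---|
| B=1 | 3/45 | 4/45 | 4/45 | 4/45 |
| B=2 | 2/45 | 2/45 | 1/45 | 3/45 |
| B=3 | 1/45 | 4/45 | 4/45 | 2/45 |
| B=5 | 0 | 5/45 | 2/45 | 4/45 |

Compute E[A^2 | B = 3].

P(B = 3) = 11/45.
Σ A^2·P over the event = 4·(1/45) + 9·(4/45) + 25·(4/45) + 36·(2/45) = 212/45.
E[A^2 | B = 3] = (212/45) / (11/45) = 212/11.

212/11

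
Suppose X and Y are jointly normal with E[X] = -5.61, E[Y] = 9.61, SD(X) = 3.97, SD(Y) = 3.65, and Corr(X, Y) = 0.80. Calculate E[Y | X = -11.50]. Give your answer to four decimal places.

The regression of Y on X has slope ρ·σ_Y/σ_X and passes through (μ_X, μ_Y).
E[Y | X=-11.50] = 9.61 + (0.80)·(3.65/3.97)·(-11.50 − (-5.61)) = 9.61 + (0.73552)·(-5.89) = 5.2778.

5.2778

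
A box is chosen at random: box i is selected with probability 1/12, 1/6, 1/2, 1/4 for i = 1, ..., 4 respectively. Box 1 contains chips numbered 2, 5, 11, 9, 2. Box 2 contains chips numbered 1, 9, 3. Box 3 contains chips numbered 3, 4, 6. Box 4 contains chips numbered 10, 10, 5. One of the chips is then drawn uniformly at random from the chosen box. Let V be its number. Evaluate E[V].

491/90

E[V | box 1] = (2+5+11+9+2)/5 = 29/5.
E[V | box 2] = (1+9+3)/3 = 13/3.
E[V | box 3] = (3+4+6)/3 = 13/3.
E[V | box 4] = (10+10+5)/3 = 25/3.
E[V] = (1/12)·(29/5) + (1/6)·(13/3) + (1/2)·(13/3) + (1/4)·(25/3) = 491/90.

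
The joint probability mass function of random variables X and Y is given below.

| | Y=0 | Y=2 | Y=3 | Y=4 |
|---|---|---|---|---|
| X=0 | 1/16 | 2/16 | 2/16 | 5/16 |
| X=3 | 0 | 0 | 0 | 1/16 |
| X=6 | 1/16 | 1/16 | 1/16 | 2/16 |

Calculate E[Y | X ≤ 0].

3

P(X ≤ 0) = 5/8.
Σ Y·P over the event = 0·(1/16) + 2·(2/16) + 3·(2/16) + 4·(5/16) = 15/8.
E[Y | X ≤ 0] = (15/8) / (5/8) = 3.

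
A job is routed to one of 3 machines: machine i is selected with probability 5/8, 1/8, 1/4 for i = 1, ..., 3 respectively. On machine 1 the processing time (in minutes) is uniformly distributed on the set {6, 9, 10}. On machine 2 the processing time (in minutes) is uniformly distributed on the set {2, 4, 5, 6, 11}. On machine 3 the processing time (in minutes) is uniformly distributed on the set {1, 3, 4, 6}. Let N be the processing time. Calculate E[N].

407/60

E[N | machine 1] = (6+9+10)/3 = 25/3.
E[N | machine 2] = (2+4+5+6+11)/5 = 28/5.
E[N | machine 3] = (1+3+4+6)/4 = 7/2.
By the law of total expectation,
E[N] = (5/8)·(25/3) + (1/8)·(28/5) + (1/4)·(7/2) = 407/60.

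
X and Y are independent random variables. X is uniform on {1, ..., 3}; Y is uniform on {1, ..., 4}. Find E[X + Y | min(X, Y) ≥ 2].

Outcomes with min(X, Y) ≥ 2: (2,2), (2,3), (2,4), (3,2), (3,3), (3,4), each with probability 1/12.
E[X + Y | min(X, Y) ≥ 2] = (4 + 5 + 6 + 5 + 6 + 7) / 6 = 11/2.

11/2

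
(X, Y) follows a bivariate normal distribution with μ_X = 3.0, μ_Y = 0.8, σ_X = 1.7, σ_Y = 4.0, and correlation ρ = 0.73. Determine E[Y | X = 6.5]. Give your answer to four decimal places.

6.8118

The regression of Y on X has slope ρ·σ_Y/σ_X and passes through (μ_X, μ_Y).
E[Y | X=6.5] = 0.8 + (0.73)·(4.0/1.7)·(6.5 − (3.0)) = 0.8 + (1.71765)·(3.5) = 6.8118.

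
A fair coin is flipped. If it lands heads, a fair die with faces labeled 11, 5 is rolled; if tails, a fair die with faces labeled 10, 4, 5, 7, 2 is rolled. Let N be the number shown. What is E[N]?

E[N | heads] = (11+5)/2 = 8.
E[N | tails] = (10+4+5+7+2)/5 = 28/5.
E[N] = (1/2)·(8) + (1/2)·(28/5) = 34/5.

34/5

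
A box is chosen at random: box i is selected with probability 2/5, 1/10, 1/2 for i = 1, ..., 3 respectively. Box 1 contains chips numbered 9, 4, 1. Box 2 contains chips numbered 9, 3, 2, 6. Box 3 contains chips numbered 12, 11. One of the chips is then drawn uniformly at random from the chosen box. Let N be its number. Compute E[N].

487/60

E[N | box 1] = (9+4+1)/3 = 14/3.
E[N | box 2] = (9+3+2+6)/4 = 5.
E[N | box 3] = (12+11)/2 = 23/2.
E[N] = (2/5)·(14/3) + (1/10)·(5) + (1/2)·(23/2) = 487/60.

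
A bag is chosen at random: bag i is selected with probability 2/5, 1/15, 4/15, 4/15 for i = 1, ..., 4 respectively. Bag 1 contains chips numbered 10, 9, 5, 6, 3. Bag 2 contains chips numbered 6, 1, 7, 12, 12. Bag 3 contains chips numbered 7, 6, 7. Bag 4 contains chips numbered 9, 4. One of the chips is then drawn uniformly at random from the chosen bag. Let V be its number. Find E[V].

1498/225

E[V | bag 1] = (10+9+5+6+3)/5 = 33/5.
E[V | bag 2] = (6+1+7+12+12)/5 = 38/5.
E[V | bag 3] = (7+6+7)/3 = 20/3.
E[V | bag 4] = (9+4)/2 = 13/2.
By the law of total expectation,
E[V] = (2/5)·(33/5) + (1/15)·(38/5) + (4/15)·(20/3) + (4/15)·(13/2) = 1498/225.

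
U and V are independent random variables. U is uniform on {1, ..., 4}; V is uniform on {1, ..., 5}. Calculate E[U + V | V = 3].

11/2

P(V = 3) = 1/5.
Summing (U+V)·P(x,y) over outcomes with V = 3 gives 11/10.
E[U + V | V = 3] = (11/10) / (1/5) = 11/2.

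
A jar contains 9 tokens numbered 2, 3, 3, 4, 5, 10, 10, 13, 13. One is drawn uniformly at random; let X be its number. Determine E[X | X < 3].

2

P(X < 3) = 1/9.
Σ over the event: 2·1/9 = 2/9.
E[X | X < 3] = (2/9) / (1/9) = 2.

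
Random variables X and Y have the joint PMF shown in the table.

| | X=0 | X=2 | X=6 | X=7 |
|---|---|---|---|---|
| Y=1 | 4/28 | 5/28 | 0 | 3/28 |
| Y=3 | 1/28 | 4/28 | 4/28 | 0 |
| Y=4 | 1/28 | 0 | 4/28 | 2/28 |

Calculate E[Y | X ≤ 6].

56/23

P(X ≤ 6) = 23/28.
Summing Y·P(X=x,Y=y) over the conditioning event gives 2.
E[Y | X ≤ 6] = (2) / (23/28) = 56/23.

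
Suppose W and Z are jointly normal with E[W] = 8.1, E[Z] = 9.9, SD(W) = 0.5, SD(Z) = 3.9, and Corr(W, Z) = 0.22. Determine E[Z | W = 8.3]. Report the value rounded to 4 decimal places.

The regression of Z on W has slope ρ·σ_Z/σ_W and passes through (μ_W, μ_Z).
E[Z | W=8.3] = 9.9 + (0.22)·(3.9/0.5)·(8.3 − (8.1)) = 9.9 + (1.716)·(0.2) = 10.2432.

10.2432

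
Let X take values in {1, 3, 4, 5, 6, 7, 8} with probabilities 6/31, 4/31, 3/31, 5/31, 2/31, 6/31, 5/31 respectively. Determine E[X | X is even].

32/5

P(X is even) = 10/31.
Σ over the event: 4·3/31 + 6·2/31 + 8·5/31 = 64/31.
E[X | X is even] = (64/31) / (10/31) = 32/5.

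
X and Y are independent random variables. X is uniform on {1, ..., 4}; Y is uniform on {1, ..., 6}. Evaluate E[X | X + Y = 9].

Outcomes with X + Y = 9: (3,6), (4,5), each with probability 1/24.
E[X | X + Y = 9] = (3 + 4) / 2 = 7/2.

7/2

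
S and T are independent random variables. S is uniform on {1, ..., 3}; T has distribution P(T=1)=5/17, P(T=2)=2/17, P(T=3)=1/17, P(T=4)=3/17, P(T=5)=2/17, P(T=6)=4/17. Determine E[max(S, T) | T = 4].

4

P(T = 4) = 3/17.
Summing max(S,T)·P(x,y) over outcomes with T = 4 gives 12/17.
E[max(S, T) | T = 4] = (12/17) / (3/17) = 4.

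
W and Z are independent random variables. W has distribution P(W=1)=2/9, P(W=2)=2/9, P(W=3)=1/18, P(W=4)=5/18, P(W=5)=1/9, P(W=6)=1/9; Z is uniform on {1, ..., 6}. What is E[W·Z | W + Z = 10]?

218/9

P(W + Z = 10) = 1/12.
Summing WZ·P(x,y) over outcomes with W + Z = 10 gives 109/54.
E[W·Z | W + Z = 10] = (109/54) / (1/12) = 218/9.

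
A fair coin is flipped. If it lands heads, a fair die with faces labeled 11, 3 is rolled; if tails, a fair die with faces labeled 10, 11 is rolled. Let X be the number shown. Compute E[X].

E[X | heads] = (11+3)/2 = 7.
E[X | tails] = (10+11)/2 = 21/2.
By the law of total expectation,
E[X] = (1/2)·(7) + (1/2)·(21/2) = 35/4.

35/4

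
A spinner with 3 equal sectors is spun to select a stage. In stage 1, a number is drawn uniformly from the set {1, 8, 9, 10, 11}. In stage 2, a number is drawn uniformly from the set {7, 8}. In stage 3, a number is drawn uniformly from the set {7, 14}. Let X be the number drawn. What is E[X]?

43/5

E[X | stage 1] = (1+8+9+10+11)/5 = 39/5.
E[X | stage 2] = (7+8)/2 = 15/2.
E[X | stage 3] = (7+14)/2 = 21/2.
E[X] = (1/3)·(39/5) + (1/3)·(15/2) + (1/3)·(21/2) = 43/5.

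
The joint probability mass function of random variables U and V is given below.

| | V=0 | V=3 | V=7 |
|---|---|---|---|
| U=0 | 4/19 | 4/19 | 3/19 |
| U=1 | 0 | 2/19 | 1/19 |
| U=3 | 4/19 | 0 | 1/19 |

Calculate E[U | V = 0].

3/2

P(V = 0) = 8/19.
Σ U·P over the event = 0·(4/19) + 3·(4/19) = 12/19.
E[U | V = 0] = (12/19) / (8/19) = 3/2.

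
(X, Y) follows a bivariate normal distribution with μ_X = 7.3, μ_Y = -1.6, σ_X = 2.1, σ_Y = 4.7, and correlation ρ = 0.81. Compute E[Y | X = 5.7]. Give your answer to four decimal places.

-4.5006

For a bivariate normal, E[Y | X=x] = μ_Y + ρ·(σ_Y/σ_X)·(x − μ_X).
E[Y | X=5.7] = -1.6 + (0.81)·(4.7/2.1)·(5.7 − (7.3)) = -1.6 + (1.8129)·(-1.6) = -4.5006.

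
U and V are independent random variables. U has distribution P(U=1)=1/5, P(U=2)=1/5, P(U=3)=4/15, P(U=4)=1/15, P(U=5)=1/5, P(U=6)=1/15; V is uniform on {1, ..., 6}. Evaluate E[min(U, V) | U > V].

66/31

P(U > V) = 31/90.
Summing min(U,V)·P(x,y) over outcomes with U > V gives 11/15.
E[min(U, V) | U > V] = (11/15) / (31/90) = 66/31.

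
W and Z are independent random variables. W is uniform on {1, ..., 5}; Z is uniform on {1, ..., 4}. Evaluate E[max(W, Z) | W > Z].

Outcomes with W > Z: (2,1), (3,1), (3,2), (4,1), (4,2), (4,3), (5,1), (5,2), (5,3), (5,4), each with probability 1/20.
E[max(W, Z) | W > Z] = (2 + 3 + 3 + 4 + 4 + 4 + 5 + 5 + 5 + 5) / 10 = 4.

4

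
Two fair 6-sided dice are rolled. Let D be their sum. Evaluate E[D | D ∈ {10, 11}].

52/5

P(D ∈ {10, 11}) = 5/36.
Σ over the event: 10·1/12 + 11·1/18 = 13/9.
E[D | D ∈ {10, 11}] = (13/9) / (5/36) = 52/5.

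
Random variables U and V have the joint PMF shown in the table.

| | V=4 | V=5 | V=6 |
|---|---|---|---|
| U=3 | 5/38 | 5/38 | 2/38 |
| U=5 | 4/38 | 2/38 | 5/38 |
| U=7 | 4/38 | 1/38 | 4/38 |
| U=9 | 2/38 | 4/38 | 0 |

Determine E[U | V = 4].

27/5

P(V = 4) = 15/38.
Σ U·P over the event = 3·(5/38) + 5·(4/38) + 7·(4/38) + 9·(2/38) = 81/38.
E[U | V = 4] = (81/38) / (15/38) = 27/5.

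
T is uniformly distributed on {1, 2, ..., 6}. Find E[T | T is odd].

3

Given T is odd, T is equally likely to be any of {1, 3, 5}.
E[T | T is odd] = (1 + 3 + 5) / 3 = 3.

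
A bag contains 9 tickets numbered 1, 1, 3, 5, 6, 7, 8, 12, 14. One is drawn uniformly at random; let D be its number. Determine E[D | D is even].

10

P(D is even) = 4/9.
Σ over the event: 6·1/9 + 8·1/9 + 12·1/9 + 14·1/9 = 40/9.
E[D | D is even] = (40/9) / (4/9) = 10.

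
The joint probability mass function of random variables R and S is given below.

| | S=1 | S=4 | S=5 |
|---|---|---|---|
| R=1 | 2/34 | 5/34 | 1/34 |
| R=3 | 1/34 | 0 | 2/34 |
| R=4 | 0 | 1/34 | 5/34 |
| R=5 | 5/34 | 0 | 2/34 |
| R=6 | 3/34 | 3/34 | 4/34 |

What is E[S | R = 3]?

11/3

P(R = 3) = 3/34.
Summing S·P(R=x,S=y) over the conditioning event gives 11/34.
E[S | R = 3] = (11/34) / (3/34) = 11/3.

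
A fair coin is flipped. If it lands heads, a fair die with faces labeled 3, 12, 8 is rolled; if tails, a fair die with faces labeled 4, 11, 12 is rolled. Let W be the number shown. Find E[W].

25/3

E[W | heads] = (3+12+8)/3 = 23/3.
E[W | tails] = (4+11+12)/3 = 9.
By the law of total expectation,
E[W] = (1/2)·(23/3) + (1/2)·(9) = 25/3.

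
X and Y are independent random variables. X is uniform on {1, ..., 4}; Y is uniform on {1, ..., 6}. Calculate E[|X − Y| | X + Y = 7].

Outcomes with X + Y = 7: (1,6), (2,5), (3,4), (4,3), each with probability 1/24.
E[|X − Y| | X + Y = 7] = (5 + 3 + 1 + 1) / 4 = 5/2.

5/2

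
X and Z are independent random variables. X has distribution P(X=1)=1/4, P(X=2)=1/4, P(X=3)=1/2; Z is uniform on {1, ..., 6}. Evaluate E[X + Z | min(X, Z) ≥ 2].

20/3

P(min(X, Z) ≥ 2) = 5/8.
Summing (X+Z)·P(x,y) over outcomes with min(X, Z) ≥ 2 gives 25/6.
E[X + Z | min(X, Z) ≥ 2] = (25/6) / (5/8) = 20/3.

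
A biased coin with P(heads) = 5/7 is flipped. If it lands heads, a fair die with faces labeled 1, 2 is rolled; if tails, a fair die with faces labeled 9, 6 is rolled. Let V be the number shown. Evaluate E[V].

E[V | heads] = (1+2)/2 = 3/2.
E[V | tails] = (9+6)/2 = 15/2.
E[V] = (5/7)·(3/2) + (2/7)·(15/2) = 45/14.

45/14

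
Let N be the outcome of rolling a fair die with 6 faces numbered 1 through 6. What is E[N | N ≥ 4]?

5

Given N ≥ 4, N is equally likely to be any of {4, 5, 6}.
E[N | N ≥ 4] = (4 + 5 + 6) / 3 = 5.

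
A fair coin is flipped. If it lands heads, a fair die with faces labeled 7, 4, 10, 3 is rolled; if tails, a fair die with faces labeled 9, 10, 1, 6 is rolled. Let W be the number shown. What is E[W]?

E[W | heads] = (7+4+10+3)/4 = 6.
E[W | tails] = (9+10+1+6)/4 = 13/2.
E[W] = (1/2)·(6) + (1/2)·(13/2) = 25/4.

25/4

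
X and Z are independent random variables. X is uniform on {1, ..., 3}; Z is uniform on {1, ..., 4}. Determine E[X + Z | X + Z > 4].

Outcomes with X + Z > 4: (1,4), (2,3), (2,4), (3,2), (3,3), (3,4), each with probability 1/12.
E[X + Z | X + Z > 4] = (5 + 5 + 6 + 5 + 6 + 7) / 6 = 17/3.

17/3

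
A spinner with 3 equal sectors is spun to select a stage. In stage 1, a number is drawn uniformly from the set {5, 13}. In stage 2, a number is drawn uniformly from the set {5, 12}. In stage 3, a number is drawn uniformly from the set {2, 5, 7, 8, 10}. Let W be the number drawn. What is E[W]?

E[W | stage 1] = (5+13)/2 = 9.
E[W | stage 2] = (5+12)/2 = 17/2.
E[W | stage 3] = (2+5+7+8+10)/5 = 32/5.
By the law of total expectation,
E[W] = (1/3)·(9) + (1/3)·(17/2) + (1/3)·(32/5) = 239/30.

239/30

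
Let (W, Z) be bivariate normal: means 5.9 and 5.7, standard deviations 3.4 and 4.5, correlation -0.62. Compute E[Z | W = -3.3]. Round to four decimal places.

For a bivariate normal, E[Z | W=x] = μ_Z + ρ·(σ_Z/σ_W)·(x − μ_W).
E[Z | W=-3.3] = 5.7 + (-0.62)·(4.5/3.4)·(-3.3 − (5.9)) = 5.7 + (-0.82059)·(-9.2) = 13.2494.

13.2494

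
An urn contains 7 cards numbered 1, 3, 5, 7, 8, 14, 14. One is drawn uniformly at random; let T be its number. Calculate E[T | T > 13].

14

P(T > 13) = 2/7.
Σ over the event: 14·2/7 = 4.
E[T | T > 13] = (4) / (2/7) = 14.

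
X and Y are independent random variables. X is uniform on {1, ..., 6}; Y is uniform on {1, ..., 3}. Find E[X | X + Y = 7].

5

Outcomes with X + Y = 7: (4,3), (5,2), (6,1), each with probability 1/18.
E[X | X + Y = 7] = (4 + 5 + 6) / 3 = 5.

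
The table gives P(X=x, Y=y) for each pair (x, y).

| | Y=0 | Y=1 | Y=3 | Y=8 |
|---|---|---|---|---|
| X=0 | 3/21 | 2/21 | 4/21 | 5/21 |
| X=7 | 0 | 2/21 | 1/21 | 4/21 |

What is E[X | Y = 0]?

0

P(Y = 0) = 1/7.
Summing X·P(X=x,Y=y) over the conditioning event gives 0.
E[X | Y = 0] = (0) / (1/7) = 0.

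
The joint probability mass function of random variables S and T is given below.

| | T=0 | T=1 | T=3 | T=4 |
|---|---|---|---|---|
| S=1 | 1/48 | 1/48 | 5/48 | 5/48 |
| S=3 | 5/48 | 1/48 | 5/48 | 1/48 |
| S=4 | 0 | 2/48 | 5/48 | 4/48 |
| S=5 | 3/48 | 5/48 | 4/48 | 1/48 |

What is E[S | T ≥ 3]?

P(T ≥ 3) = 5/8.
Σ S·P over the event = 1·(5/48) + 1·(5/48) + 3·(5/48) + 3·(1/48) + 4·(5/48) + 4·(4/48) + 5·(4/48) + 5·(1/48) = 89/48.
E[S | T ≥ 3] = (89/48) / (5/8) = 89/30.

89/30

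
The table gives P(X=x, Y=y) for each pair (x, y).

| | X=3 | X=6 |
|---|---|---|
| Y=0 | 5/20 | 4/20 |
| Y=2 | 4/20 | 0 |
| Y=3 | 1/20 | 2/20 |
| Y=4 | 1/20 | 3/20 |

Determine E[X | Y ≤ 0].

P(Y ≤ 0) = 9/20.
Σ X·P over the event = 3·(5/20) + 6·(4/20) = 39/20.
E[X | Y ≤ 0] = (39/20) / (9/20) = 13/3.

13/3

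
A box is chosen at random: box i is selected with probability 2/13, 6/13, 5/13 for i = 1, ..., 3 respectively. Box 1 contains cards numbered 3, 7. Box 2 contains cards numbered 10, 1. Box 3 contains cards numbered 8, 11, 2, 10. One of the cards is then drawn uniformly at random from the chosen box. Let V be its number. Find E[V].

327/52

E[V | box 1] = (3+7)/2 = 5.
E[V | box 2] = (10+1)/2 = 11/2.
E[V | box 3] = (8+11+2+10)/4 = 31/4.
E[V] = (2/13)·(5) + (6/13)·(11/2) + (5/13)·(31/4) = 327/52.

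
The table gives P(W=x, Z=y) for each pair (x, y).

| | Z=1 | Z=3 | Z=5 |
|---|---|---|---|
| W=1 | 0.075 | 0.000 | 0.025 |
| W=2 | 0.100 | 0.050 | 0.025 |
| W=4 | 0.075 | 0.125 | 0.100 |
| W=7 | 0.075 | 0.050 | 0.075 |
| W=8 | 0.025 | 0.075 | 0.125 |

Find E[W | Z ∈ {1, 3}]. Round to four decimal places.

P(Z ∈ {1, 3}) = 0.650.
Summing W·P(W=x,Z=y) over the conditioning event gives 2.850.
E[W | Z ∈ {1, 3}] = (2.850) / (0.650) = 4.3846.

4.3846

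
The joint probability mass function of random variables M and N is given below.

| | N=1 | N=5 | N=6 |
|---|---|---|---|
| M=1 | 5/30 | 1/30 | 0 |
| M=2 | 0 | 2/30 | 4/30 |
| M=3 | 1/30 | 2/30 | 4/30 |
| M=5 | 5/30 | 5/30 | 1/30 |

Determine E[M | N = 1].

P(N = 1) = 11/30.
Σ M·P over the event = 1·(5/30) + 3·(1/30) + 5·(5/30) = 11/10.
E[M | N = 1] = (11/10) / (11/30) = 3.

3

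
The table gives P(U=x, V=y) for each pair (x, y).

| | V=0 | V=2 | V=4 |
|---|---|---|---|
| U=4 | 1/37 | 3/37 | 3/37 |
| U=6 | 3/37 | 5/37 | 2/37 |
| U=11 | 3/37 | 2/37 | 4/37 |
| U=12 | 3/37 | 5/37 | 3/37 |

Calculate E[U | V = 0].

P(V = 0) = 10/37.
Σ U·P over the event = 4·(1/37) + 6·(3/37) + 11·(3/37) + 12·(3/37) = 91/37.
E[U | V = 0] = (91/37) / (10/37) = 91/10.

91/10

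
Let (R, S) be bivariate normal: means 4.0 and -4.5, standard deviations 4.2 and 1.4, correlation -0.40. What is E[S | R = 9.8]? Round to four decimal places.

The regression of S on R has slope ρ·σ_S/σ_R and passes through (μ_R, μ_S).
E[S | R=9.8] = -4.5 + (-0.40)·(1.4/4.2)·(9.8 − (4.0)) = -4.5 + (-0.13333)·(5.8) = -5.2733.

-5.2733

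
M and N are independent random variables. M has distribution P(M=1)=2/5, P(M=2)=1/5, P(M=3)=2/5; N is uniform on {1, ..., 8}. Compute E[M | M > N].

14/5

P(M > N) = 1/8.
Summing M·P(x,y) over outcomes with M > N gives 7/20.
E[M | M > N] = (7/20) / (1/8) = 14/5.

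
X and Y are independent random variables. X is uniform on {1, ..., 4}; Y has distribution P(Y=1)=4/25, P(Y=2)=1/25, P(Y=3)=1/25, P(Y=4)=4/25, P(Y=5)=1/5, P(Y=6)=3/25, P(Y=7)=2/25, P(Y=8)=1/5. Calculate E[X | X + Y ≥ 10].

P(X + Y ≥ 10) = 11/50.
Summing X·P(x,y) over outcomes with X + Y ≥ 10 gives 71/100.
E[X | X + Y ≥ 10] = (71/100) / (11/50) = 71/22.

71/22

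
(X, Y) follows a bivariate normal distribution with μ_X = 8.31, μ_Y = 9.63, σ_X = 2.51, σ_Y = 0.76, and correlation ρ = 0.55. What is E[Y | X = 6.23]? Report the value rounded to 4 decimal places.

9.2836

The regression of Y on X has slope ρ·σ_Y/σ_X and passes through (μ_X, μ_Y).
E[Y | X=6.23] = 9.63 + (0.55)·(0.76/2.51)·(6.23 − (8.31)) = 9.63 + (0.16653)·(-2.08) = 9.2836.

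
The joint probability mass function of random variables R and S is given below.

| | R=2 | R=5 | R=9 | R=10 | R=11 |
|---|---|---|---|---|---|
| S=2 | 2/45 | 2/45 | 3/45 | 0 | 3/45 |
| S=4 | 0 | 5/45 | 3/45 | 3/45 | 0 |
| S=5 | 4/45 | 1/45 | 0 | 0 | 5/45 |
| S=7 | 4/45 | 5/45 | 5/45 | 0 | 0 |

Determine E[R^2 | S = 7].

P(S = 7) = 14/45.
Σ R^2·P over the event = 4·(4/45) + 25·(5/45) + 81·(5/45) = 182/15.
E[R^2 | S = 7] = (182/15) / (14/45) = 39.

39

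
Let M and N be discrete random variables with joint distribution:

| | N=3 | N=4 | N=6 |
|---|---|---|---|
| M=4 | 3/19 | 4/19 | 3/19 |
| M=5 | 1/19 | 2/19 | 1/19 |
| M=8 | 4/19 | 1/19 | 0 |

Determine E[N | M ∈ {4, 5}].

P(M ∈ {4, 5}) = 14/19.
Σ N·P over the event = 3·(3/19) + 4·(4/19) + 6·(3/19) + 3·(1/19) + 4·(2/19) + 6·(1/19) = 60/19.
E[N | M ∈ {4, 5}] = (60/19) / (14/19) = 30/7.

30/7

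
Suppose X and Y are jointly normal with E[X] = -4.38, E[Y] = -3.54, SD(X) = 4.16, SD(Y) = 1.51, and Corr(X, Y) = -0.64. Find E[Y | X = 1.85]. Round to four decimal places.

-4.9873

E[Y | X=x] = μ_Y + ρ(σ_Y/σ_X)(x − μ_X) for jointly normal variables.
E[Y | X=1.85] = -3.54 + (-0.64)·(1.51/4.16)·(1.85 − (-4.38)) = -3.54 + (-0.23231)·(6.23) = -4.9873.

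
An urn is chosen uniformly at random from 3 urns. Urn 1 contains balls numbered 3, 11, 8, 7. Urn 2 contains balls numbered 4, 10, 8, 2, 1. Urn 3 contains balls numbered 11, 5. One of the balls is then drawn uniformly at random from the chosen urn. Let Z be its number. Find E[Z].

27/4

E[Z | urn 1] = (3+11+8+7)/4 = 29/4.
E[Z | urn 2] = (4+10+8+2+1)/5 = 5.
E[Z | urn 3] = (11+5)/2 = 8.
E[Z] = (1/3)·(29/4) + (1/3)·(5) + (1/3)·(8) = 27/4.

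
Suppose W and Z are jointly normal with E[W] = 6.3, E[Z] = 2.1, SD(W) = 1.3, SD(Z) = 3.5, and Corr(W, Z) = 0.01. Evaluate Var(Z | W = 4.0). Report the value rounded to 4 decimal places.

12.2488

For a bivariate normal, Var(Z | W=x) = σ_Z²(1 − ρ²).
Var(Z | W=4.0) = (3.5)²·(1 − (0.01)²) = 12.25·0.9999 = 12.2488.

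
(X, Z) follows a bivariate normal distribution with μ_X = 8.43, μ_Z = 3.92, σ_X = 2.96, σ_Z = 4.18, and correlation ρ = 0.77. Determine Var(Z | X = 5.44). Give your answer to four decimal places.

7.1130

Var(Z | X=x) = (1 − ρ²)·σ_Z².
Var(Z | X=5.44) = (4.18)²·(1 − (0.77)²) = 17.4724·0.4071 = 7.1130.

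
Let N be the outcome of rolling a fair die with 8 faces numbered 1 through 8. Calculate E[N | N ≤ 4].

Given N ≤ 4, N is equally likely to be any of {1, 2, 3, 4}.
E[N | N ≤ 4] = (1 + 2 + 3 + 4) / 4 = 5/2.

5/2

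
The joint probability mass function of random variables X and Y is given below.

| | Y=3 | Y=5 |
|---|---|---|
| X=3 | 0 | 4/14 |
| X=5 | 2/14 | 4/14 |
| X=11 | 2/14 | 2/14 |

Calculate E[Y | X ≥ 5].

P(X ≥ 5) = 5/7.
Σ Y·P over the event = 3·(2/14) + 5·(4/14) + 3·(2/14) + 5·(2/14) = 3.
E[Y | X ≥ 5] = (3) / (5/7) = 21/5.

21/5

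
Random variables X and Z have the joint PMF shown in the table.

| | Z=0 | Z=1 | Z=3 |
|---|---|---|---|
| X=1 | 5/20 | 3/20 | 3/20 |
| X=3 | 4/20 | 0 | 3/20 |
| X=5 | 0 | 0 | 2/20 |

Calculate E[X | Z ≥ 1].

25/11

P(Z ≥ 1) = 11/20.
Σ X·P over the event = 1·(3/20) + 1·(3/20) + 3·(3/20) + 5·(2/20) = 5/4.
E[X | Z ≥ 1] = (5/4) / (11/20) = 25/11.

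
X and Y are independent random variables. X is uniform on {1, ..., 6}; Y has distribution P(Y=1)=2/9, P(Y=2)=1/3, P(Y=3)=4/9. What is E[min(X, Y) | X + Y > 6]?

5/2

P(X + Y > 6) = 10/27.
Summing min(X,Y)·P(x,y) over outcomes with X + Y > 6 gives 25/27.
E[min(X, Y) | X + Y > 6] = (25/27) / (10/27) = 5/2.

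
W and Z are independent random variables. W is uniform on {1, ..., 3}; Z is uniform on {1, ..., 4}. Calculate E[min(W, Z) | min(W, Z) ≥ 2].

7/3

Outcomes with min(W, Z) ≥ 2: (2,2), (2,3), (2,4), (3,2), (3,3), (3,4), each with probability 1/12.
E[min(W, Z) | min(W, Z) ≥ 2] = (2 + 2 + 2 + 2 + 3 + 3) / 6 = 7/3.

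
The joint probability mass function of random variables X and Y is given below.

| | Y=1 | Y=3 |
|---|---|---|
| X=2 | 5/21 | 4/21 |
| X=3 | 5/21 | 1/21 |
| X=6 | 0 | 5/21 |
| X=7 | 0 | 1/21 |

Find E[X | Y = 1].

5/2

P(Y = 1) = 10/21.
Σ X·P over the event = 2·(5/21) + 3·(5/21) = 25/21.
E[X | Y = 1] = (25/21) / (10/21) = 5/2.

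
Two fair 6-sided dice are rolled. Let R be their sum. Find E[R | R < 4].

P(R < 4) = 1/12.
Σ over the event: 2·1/36 + 3·1/18 = 2/9.
E[R | R < 4] = (2/9) / (1/12) = 8/3.

8/3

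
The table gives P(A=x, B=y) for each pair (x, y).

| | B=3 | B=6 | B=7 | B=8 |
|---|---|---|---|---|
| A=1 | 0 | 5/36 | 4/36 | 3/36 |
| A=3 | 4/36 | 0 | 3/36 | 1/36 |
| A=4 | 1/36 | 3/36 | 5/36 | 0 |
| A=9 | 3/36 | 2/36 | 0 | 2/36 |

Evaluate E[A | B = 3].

43/8

P(B = 3) = 2/9.
Σ A·P over the event = 3·(4/36) + 4·(1/36) + 9·(3/36) = 43/36.
E[A | B = 3] = (43/36) / (2/9) = 43/8.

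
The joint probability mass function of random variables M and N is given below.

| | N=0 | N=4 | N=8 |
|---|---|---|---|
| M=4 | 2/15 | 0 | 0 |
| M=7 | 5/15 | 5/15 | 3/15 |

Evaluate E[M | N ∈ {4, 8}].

7

P(N ∈ {4, 8}) = 8/15.
Σ M·P over the event = 7·(5/15) + 7·(3/15) = 56/15.
E[M | N ∈ {4, 8}] = (56/15) / (8/15) = 7.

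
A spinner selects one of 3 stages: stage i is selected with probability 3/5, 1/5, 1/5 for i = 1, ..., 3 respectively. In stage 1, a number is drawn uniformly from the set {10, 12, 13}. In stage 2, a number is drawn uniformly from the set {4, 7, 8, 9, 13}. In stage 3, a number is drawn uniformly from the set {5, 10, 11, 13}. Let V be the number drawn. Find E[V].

E[V | stage 1] = (10+12+13)/3 = 35/3.
E[V | stage 2] = (4+7+8+9+13)/5 = 41/5.
E[V | stage 3] = (5+10+11+13)/4 = 39/4.
By the law of total expectation,
E[V] = (3/5)·(35/3) + (1/5)·(41/5) + (1/5)·(39/4) = 1059/100.

1059/100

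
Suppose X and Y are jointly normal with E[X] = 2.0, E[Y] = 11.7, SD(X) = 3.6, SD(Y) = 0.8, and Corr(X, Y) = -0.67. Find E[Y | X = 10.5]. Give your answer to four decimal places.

E[Y | X=x] = μ_Y + ρ(σ_Y/σ_X)(x − μ_X) for jointly normal variables.
E[Y | X=10.5] = 11.7 + (-0.67)·(0.8/3.6)·(10.5 − (2.0)) = 11.7 + (-0.14889)·(8.5) = 10.4344.

10.4344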